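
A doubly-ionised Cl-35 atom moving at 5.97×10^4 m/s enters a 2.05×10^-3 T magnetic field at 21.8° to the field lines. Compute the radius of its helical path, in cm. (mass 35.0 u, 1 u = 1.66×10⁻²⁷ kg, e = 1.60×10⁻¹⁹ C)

r ≈ 196 cm

Only the perpendicular component v⊥ = v sin21.8° = 2.22×10^4 m/s is bent by the field.
r = m v⊥ /(qB) = (5.81×10^-26)(2.22×10^4) / [(2×1.60×10^-19)(2.05×10^-3)] = 1.96 m.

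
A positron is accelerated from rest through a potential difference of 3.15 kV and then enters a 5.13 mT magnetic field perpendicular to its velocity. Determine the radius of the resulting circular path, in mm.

r ≈ 36.9 mm

The kinetic energy gained is K = qV = (1×1.60×10^-19)(3150) = 5.04×10^-16 J.
v = √(2K/m) = 3.33×10^7 m/s.
r = mv/(qB) = (9.11×10^-31)(3.33×10^7) / [(1×1.60×10^-19)(5.13×10^-3)] = 0.0369 m.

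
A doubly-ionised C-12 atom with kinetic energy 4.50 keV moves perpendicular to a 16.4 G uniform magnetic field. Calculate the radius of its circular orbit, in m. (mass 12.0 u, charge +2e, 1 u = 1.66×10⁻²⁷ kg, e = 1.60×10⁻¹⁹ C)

r ≈ 10.2 m

Convert the energy: K = 4.50 keV = 7.20×10^-16 J.
v = √(2K/m) = √(2·7.20×10^-16/1.99×10^-26) = 2.69×10^5 m/s.
r = mv/(qB) = (1.99×10^-26)(2.69×10^5) / [(2×1.60×10^-19)(1.64×10^-3)] = 10.2 m.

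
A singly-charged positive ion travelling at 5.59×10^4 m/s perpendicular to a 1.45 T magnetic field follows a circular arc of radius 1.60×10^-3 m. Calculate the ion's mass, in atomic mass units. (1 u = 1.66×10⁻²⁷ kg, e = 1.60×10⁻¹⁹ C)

qvB = mv²/r ⇒ m = qBr/v.
m = (1×1.60×10^-19)(1.45)(1.60×10^-3) / (5.59×10^4) = 6.64×10^-27 kg = 4.00 u.

m ≈ 4.00 u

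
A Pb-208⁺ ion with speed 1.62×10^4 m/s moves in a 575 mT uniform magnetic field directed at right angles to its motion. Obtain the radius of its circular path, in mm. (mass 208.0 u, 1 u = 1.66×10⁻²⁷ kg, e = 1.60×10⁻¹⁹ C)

r ≈ 60.8 mm

The magnetic force provides the centripetal force: qvB = mv²/r, so r = mv/(qB).
r = (3.45×10^-25 kg)(1.62×10^4 m/s) / [(1×1.60×10^-19 C)(0.575 T)] = 0.0608 m.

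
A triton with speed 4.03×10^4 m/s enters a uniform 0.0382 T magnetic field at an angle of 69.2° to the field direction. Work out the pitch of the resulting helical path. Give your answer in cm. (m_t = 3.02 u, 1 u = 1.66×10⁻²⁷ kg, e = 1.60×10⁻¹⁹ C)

pitch ≈ 7.38 cm

The velocity component along B is v∥ = v cos69.2° = 1.43×10^4 m/s.
The cyclotron period T = 2πm/(qB) = 5.15×10^-6 s is set by m, q, B alone.
Pitch = v∥·T = (1.43×10^4)(5.15×10^-6) = 0.0738 m.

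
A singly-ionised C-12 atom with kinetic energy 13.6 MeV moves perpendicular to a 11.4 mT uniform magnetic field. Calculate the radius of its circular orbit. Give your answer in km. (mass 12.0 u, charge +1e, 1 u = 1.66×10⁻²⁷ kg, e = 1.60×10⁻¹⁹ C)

r ≈ 0.161 km

Convert the energy: K = 13.6 MeV = 2.18×10^-12 J.
v = √(2K/m) = √(2·2.18×10^-12/1.99×10^-26) = 1.48×10^7 m/s.
r = mv/(qB) = (1.99×10^-26)(1.48×10^7) / [(1×1.60×10^-19)(0.0114)] = 161 m.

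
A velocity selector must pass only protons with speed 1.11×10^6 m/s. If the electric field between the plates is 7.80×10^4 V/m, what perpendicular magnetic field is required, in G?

qE = qvB ⇒ B = E/v = (7.80×10^4) / (1.11×10^6) = 0.0703 T.

B ≈ 703 G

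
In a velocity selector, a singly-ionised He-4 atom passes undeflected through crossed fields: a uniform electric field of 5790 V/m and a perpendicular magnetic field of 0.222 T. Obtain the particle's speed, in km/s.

For zero net force, qE = qvB, so v = E/B.
v = (5790) / (0.222) = 2.61×10^4 m/s.

v ≈ 26.1 km/s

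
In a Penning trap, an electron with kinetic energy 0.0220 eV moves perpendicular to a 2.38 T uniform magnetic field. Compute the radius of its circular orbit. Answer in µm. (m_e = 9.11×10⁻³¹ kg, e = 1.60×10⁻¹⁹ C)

r ≈ 0.210 µm

Convert the energy: K = 0.0220 eV = 3.52×10^-21 J.
v = √(2K/m) = √(2·3.52×10^-21/9.11×10^-31) = 8.79×10^4 m/s.
r = mv/(qB) = (9.11×10^-31)(8.79×10^4) / [(1×1.60×10^-19)(2.38)] = 2.10×10^-7 m.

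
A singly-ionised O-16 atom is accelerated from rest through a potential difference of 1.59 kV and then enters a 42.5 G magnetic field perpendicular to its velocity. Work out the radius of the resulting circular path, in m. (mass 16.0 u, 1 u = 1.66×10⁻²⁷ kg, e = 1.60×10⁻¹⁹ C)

The kinetic energy gained is K = qV = (1×1.60×10^-19)(1590) = 2.54×10^-16 J.
v = √(2K/m) = 1.38×10^5 m/s.
r = mv/(qB) = (2.66×10^-26)(1.38×10^5) / [(1×1.60×10^-19)(4.25×10^-3)] = 5.41 m.

r ≈ 5.41 m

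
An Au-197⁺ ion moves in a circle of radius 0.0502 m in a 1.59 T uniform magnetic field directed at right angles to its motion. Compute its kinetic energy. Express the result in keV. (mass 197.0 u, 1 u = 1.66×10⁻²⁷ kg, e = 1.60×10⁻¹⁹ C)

v = qBr/m = (1×1.60×10^-19)(1.59)(0.0502) / (3.27×10^-25) = 3.91×10^4 m/s.
K = ½mv² = 0.5·(3.27×10^-25)·(3.91×10^4)² = 2.49×10^-16 J = 1.56 keV.

K ≈ 1.56 keV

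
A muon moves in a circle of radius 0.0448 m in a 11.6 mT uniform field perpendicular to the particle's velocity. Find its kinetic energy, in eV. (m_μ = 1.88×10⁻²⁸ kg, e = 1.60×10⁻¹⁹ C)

v = qBr/m = (1×1.60×10^-19)(0.0116)(0.0448) / (1.88×10^-28) = 4.42×10^5 m/s.
K = ½mv² = 0.5·(1.88×10^-28)·(4.42×10^5)² = 1.84×10^-17 J = 115 eV.

K ≈ 115 eV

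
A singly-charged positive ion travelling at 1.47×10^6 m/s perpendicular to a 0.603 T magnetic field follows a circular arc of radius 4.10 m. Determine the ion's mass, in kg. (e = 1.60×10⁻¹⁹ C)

qvB = mv²/r ⇒ m = qBr/v.
m = (1×1.60×10^-19)(0.603)(4.10) / (1.47×10^6) = 2.69×10^-25 kg.

m ≈ 2.69×10^-25 kg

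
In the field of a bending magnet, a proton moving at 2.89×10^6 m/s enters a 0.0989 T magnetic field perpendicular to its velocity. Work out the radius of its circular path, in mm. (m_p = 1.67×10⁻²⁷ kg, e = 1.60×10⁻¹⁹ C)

r ≈ 305 mm

The magnetic force provides the centripetal force: qvB = mv²/r, so r = mv/(qB).
r = (1.67×10^-27 kg)(2.89×10^6 m/s) / [(1×1.60×10^-19 C)(0.0989 T)] = 0.305 m.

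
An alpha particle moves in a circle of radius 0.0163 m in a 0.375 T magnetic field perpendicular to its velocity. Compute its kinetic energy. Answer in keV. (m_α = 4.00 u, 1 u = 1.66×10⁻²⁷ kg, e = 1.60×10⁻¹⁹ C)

K ≈ 1.80 keV

v = qBr/m = (2×1.60×10^-19)(0.375)(0.0163) / (6.64×10^-27) = 2.95×10^5 m/s.
K = ½mv² = 0.5·(6.64×10^-27)·(2.95×10^5)² = 2.88×10^-16 J = 1.80 keV.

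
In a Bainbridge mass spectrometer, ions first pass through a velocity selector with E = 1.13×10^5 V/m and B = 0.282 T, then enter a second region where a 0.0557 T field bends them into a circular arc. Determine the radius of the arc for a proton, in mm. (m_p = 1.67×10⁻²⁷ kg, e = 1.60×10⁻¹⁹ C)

r ≈ 75.1 mm

The selector passes v = E/B = 1.13×10^5/0.282 = 4.01×10^5 m/s.
In the deflection region, r = mv/(qB₂) = (1.67×10^-27)(4.01×10^5) / [(1×1.60×10^-19)(0.0557)] = 0.0751 m.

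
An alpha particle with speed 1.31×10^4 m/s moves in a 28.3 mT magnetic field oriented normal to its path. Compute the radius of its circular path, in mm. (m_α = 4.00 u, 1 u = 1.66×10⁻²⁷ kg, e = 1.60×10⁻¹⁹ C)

The magnetic force provides the centripetal force: qvB = mv²/r, so r = mv/(qB).
r = (6.64×10^-27 kg)(1.31×10^4 m/s) / [(2×1.60×10^-19 C)(0.0283 T)] = 9.61×10^-3 m.

r ≈ 9.61 mm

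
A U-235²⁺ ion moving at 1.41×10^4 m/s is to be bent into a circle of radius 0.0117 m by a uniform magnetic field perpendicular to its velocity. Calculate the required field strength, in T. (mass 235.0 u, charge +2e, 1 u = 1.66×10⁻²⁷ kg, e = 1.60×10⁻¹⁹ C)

qvB = mv²/r gives B = mv/(qr).
B = (3.90×10^-25)(1.41×10^4) / [(2×1.60×10^-19)(0.0117)] = 1.47 T.

B ≈ 1.47 T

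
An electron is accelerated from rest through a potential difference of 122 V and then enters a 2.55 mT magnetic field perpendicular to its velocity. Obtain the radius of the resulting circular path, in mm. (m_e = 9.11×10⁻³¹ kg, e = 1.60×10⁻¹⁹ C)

The kinetic energy gained is K = qV = (1×1.60×10^-19)(122) = 1.95×10^-17 J.
v = √(2K/m) = 6.55×10^6 m/s.
r = mv/(qB) = (9.11×10^-31)(6.55×10^6) / [(1×1.60×10^-19)(2.55×10^-3)] = 0.0146 m.

r ≈ 14.6 mm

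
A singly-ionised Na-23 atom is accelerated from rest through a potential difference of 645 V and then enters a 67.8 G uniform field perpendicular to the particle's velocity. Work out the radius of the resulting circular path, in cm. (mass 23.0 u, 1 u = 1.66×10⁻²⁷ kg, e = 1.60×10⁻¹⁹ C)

The kinetic energy gained is K = qV = (1×1.60×10^-19)(645) = 1.03×10^-16 J.
v = √(2K/m) = 7.35×10^4 m/s.
r = mv/(qB) = (3.82×10^-26)(7.35×10^4) / [(1×1.60×10^-19)(6.78×10^-3)] = 2.59 m.

r ≈ 259 cm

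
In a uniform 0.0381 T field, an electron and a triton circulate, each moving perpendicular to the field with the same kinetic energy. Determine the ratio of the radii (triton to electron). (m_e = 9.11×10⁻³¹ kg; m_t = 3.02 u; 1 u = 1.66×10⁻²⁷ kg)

ratio ≈ 74.2

r = √(2mK)/(qB) ⇒ at equal K, r ∝ √m/q.
r_{triton}/r_{electron} = 74.2.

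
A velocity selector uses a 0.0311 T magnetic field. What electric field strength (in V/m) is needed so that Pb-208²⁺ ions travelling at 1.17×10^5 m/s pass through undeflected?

E ≈ 3640 V/m

qE = qvB ⇒ E = vB = (1.17×10^5)(0.0311) = 3640 V/m.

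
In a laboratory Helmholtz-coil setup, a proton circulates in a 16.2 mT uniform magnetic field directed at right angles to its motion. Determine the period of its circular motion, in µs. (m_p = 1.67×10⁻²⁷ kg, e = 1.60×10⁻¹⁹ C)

The cyclotron period is independent of speed: T = 2πm/(qB).
T = 2π(1.67×10^-27) / [(1×1.60×10^-19)(0.0162)] = 4.05×10^-6 s.

T ≈ 4.05 µs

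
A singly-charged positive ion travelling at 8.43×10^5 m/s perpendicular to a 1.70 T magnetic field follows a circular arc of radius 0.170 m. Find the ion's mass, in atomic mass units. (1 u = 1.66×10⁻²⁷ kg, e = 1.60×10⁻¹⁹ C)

qvB = mv²/r ⇒ m = qBr/v.
m = (1×1.60×10^-19)(1.70)(0.170) / (8.43×10^5) = 5.49×10^-26 kg = 33.0 u.

m ≈ 33.0 u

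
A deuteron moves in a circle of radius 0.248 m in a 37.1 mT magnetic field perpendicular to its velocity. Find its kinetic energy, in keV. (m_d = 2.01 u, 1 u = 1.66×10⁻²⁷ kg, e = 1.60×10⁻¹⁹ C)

v = qBr/m = (1×1.60×10^-19)(0.0371)(0.248) / (3.34×10^-27) = 4.41×10^5 m/s.
K = ½mv² = 0.5·(3.34×10^-27)·(4.41×10^5)² = 3.25×10^-16 J = 2.03 keV.

K ≈ 2.03 keV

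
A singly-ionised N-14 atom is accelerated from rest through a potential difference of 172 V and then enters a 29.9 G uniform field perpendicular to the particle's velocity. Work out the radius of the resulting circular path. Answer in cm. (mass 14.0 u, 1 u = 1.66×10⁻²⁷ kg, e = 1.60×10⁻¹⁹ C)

r ≈ 236 cm

The kinetic energy gained is K = qV = (1×1.60×10^-19)(172) = 2.75×10^-17 J.
v = √(2K/m) = 4.87×10^4 m/s.
r = mv/(qB) = (2.32×10^-26)(4.87×10^4) / [(1×1.60×10^-19)(2.99×10^-3)] = 2.36 m.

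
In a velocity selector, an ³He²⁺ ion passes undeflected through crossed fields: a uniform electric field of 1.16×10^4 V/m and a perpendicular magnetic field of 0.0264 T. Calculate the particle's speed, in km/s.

For zero net force, qE = qvB, so v = E/B.
v = (1.16×10^4) / (0.0264) = 4.39×10^5 m/s.

v ≈ 439 km/s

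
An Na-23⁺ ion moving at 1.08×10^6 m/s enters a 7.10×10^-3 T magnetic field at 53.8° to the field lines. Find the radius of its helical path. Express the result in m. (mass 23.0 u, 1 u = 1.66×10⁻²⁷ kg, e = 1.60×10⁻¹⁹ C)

Only the perpendicular component v⊥ = v sin53.8° = 8.72×10^5 m/s is bent by the field.
r = m v⊥ /(qB) = (3.82×10^-26)(8.72×10^5) / [(1×1.60×10^-19)(7.10×10^-3)] = 29.3 m.

r ≈ 29.3 m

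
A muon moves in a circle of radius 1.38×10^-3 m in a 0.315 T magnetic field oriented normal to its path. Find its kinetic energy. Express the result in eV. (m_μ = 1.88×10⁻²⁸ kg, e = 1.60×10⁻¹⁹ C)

v = qBr/m = (1×1.60×10^-19)(0.315)(1.38×10^-3) / (1.88×10^-28) = 3.70×10^5 m/s.
K = ½mv² = 0.5·(1.88×10^-28)·(3.70×10^5)² = 1.29×10^-17 J = 80.4 eV.

K ≈ 80.4 eV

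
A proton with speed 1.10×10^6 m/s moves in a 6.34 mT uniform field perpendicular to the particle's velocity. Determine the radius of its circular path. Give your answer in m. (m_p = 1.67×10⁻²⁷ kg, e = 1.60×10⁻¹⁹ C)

The magnetic force provides the centripetal force: qvB = mv²/r, so r = mv/(qB).
r = (1.67×10^-27 kg)(1.10×10^6 m/s) / [(1×1.60×10^-19 C)(6.34×10^-3 T)] = 1.81 m.

r ≈ 1.81 m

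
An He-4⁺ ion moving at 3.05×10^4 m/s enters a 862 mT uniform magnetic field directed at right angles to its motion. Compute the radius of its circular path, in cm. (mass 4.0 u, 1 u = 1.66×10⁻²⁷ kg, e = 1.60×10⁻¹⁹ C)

The magnetic force provides the centripetal force: qvB = mv²/r, so r = mv/(qB).
r = (6.64×10^-27 kg)(3.05×10^4 m/s) / [(1×1.60×10^-19 C)(0.862 T)] = 1.47×10^-3 m.

r ≈ 0.147 cm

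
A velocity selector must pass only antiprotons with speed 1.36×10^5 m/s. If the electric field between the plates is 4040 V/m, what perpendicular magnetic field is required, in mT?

B ≈ 29.7 mT

qE = qvB ⇒ B = E/v = (4040) / (1.36×10^5) = 0.0297 T.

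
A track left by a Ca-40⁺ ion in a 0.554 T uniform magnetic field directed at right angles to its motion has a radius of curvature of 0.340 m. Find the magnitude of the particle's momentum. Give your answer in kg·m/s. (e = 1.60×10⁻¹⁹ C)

Since qvB = mv²/r, the momentum p = mv = qBr.
p = (1×1.60×10^-19)(0.554)(0.340) = 3.01×10^-20 kg·m/s.

p ≈ 3.01×10^-20 kg·m/s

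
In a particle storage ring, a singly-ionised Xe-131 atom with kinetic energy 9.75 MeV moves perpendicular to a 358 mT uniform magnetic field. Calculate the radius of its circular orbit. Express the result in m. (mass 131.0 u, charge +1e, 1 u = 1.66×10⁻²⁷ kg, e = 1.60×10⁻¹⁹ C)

r ≈ 14.4 m

Convert the energy: K = 9.75 MeV = 1.56×10^-12 J.
v = √(2K/m) = √(2·1.56×10^-12/2.17×10^-25) = 3.79×10^6 m/s.
r = mv/(qB) = (2.17×10^-25)(3.79×10^6) / [(1×1.60×10^-19)(0.358)] = 14.4 m.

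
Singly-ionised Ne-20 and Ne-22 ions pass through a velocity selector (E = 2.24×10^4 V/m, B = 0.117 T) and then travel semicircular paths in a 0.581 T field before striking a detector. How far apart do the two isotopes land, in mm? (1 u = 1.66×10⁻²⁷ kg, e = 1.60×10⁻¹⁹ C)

Δd ≈ 13.7 mm

Both emerge at v = E/B₁ = 1.91×10^5 m/s.
r = mv/(qB₂), so r₁ = 0.06838 m and r₂ = 0.07521 m, giving Δr = 6.84×10^-3 m.
After a semicircle each ion lands a diameter 2r from the entry slit, so the separation is 2Δr = 0.0137 m.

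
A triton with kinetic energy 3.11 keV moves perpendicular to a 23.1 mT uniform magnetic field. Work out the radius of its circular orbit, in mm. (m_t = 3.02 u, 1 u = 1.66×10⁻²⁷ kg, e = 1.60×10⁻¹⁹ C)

Convert the energy: K = 3.11 keV = 4.98×10^-16 J.
v = √(2K/m) = √(2·4.98×10^-16/5.01×10^-27) = 4.46×10^5 m/s.
r = mv/(qB) = (5.01×10^-27)(4.46×10^5) / [(1×1.60×10^-19)(0.0231)] = 0.604 m.

r ≈ 604 mm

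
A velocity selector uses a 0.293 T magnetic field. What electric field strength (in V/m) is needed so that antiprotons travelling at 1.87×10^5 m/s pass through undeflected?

qE = qvB ⇒ E = vB = (1.87×10^5)(0.293) = 5.48×10^4 V/m.

E ≈ 5.48×10^4 V/m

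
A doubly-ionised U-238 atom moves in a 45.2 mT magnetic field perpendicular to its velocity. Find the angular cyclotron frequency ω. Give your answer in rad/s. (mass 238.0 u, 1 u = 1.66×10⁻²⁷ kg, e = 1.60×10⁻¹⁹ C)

ω ≈ 3.66×10^4 rad/s

ω = qB/m = (2×1.60×10^-19)(0.0452) / (3.95×10^-25) = 3.66×10^4 rad/s.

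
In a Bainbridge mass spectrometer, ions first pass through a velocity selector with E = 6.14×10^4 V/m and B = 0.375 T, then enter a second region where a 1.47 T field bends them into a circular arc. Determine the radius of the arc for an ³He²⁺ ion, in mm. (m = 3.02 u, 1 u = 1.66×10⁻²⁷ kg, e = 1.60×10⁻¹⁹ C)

The selector passes v = E/B = 6.14×10^4/0.375 = 1.64×10^5 m/s.
In the deflection region, r = mv/(qB₂) = (5.01×10^-27)(1.64×10^5) / [(2×1.60×10^-19)(1.47)] = 1.74×10^-3 m.

r ≈ 1.74 mm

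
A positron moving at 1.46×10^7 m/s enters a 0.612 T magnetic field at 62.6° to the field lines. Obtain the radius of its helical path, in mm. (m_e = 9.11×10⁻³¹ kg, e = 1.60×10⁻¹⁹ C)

r ≈ 0.121 mm

Only the perpendicular component v⊥ = v sin62.6° = 1.30×10^7 m/s is bent by the field.
r = m v⊥ /(qB) = (9.11×10^-31)(1.30×10^7) / [(1×1.60×10^-19)(0.612)] = 1.21×10^-4 m.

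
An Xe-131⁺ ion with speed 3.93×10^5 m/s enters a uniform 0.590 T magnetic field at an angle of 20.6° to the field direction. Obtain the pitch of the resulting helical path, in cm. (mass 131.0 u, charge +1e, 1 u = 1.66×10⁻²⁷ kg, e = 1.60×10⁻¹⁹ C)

pitch ≈ 532 cm

The velocity component along B is v∥ = v cos20.6° = 3.68×10^5 m/s.
The cyclotron period T = 2πm/(qB) = 1.45×10^-5 s is set by m, q, B alone.
Pitch = v∥·T = (3.68×10^5)(1.45×10^-5) = 5.32 m.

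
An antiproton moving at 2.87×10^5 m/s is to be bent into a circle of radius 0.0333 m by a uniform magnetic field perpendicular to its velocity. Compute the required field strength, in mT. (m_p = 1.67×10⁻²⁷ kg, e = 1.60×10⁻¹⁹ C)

B ≈ 90.0 mT

qvB = mv²/r gives B = mv/(qr).
B = (1.67×10^-27)(2.87×10^5) / [(1×1.60×10^-19)(0.0333)] = 0.0900 T.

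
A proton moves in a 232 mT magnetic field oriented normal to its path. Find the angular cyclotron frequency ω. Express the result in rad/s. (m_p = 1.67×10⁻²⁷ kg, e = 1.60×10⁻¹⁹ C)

ω ≈ 2.22×10^7 rad/s

ω = qB/m = (1×1.60×10^-19)(0.232) / (1.67×10^-27) = 2.22×10^7 rad/s.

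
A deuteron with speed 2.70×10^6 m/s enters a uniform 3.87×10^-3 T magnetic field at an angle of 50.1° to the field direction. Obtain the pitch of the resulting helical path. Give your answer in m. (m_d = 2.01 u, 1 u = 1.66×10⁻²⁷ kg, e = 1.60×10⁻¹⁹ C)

pitch ≈ 58.6 m

The velocity component along B is v∥ = v cos50.1° = 1.73×10^6 m/s.
The cyclotron period T = 2πm/(qB) = 3.39×10^-5 s is set by m, q, B alone.
Pitch = v∥·T = (1.73×10^6)(3.39×10^-5) = 58.6 m.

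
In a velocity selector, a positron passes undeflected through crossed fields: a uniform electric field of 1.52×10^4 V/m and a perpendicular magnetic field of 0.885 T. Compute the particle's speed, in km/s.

v ≈ 17.2 km/s

For zero net force, qE = qvB, so v = E/B.
v = (1.52×10^4) / (0.885) = 1.72×10^4 m/s.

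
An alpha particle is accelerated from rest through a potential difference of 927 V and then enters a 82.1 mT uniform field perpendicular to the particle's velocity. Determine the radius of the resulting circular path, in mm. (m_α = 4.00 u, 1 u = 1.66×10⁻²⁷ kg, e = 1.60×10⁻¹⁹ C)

The kinetic energy gained is K = qV = (2×1.60×10^-19)(927) = 2.97×10^-16 J.
v = √(2K/m) = 2.99×10^5 m/s.
r = mv/(qB) = (6.64×10^-27)(2.99×10^5) / [(2×1.60×10^-19)(0.0821)] = 0.0755 m.

r ≈ 75.5 mm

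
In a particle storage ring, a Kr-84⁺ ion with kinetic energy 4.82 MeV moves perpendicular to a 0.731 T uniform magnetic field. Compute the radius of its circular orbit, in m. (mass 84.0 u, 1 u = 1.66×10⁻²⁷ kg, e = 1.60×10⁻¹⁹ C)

r ≈ 3.97 m

Convert the energy: K = 4.82 MeV = 7.71×10^-13 J.
v = √(2K/m) = √(2·7.71×10^-13/1.39×10^-25) = 3.33×10^6 m/s.
r = mv/(qB) = (1.39×10^-25)(3.33×10^6) / [(1×1.60×10^-19)(0.731)] = 3.97 m.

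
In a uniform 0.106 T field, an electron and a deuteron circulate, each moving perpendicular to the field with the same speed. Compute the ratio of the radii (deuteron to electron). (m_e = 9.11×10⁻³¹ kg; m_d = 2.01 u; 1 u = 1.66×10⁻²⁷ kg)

ratio ≈ 3660

r = mv/(qB) ⇒ at equal v, r ∝ m/q.
r_{deuteron}/r_{electron} = 3660.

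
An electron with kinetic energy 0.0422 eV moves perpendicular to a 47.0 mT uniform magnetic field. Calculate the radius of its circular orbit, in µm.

Convert the energy: K = 0.0422 eV = 6.75×10^-21 J.
v = √(2K/m) = √(2·6.75×10^-21/9.11×10^-31) = 1.22×10^5 m/s.
r = mv/(qB) = (9.11×10^-31)(1.22×10^5) / [(1×1.60×10^-19)(0.0470)] = 1.47×10^-5 m.

r ≈ 14.7 µm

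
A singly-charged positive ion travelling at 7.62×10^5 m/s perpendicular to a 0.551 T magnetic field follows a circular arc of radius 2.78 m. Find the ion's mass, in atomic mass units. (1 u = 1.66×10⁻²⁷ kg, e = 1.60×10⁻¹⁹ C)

m ≈ 194 u

qvB = mv²/r ⇒ m = qBr/v.
m = (1×1.60×10^-19)(0.551)(2.78) / (7.62×10^5) = 3.22×10^-25 kg = 194 u.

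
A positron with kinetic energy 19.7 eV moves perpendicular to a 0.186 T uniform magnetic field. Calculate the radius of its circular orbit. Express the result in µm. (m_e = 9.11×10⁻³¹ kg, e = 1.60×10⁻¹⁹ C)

r ≈ 80.5 µm

Convert the energy: K = 19.7 eV = 3.15×10^-18 J.
v = √(2K/m) = √(2·3.15×10^-18/9.11×10^-31) = 2.63×10^6 m/s.
r = mv/(qB) = (9.11×10^-31)(2.63×10^6) / [(1×1.60×10^-19)(0.186)] = 8.05×10^-5 m.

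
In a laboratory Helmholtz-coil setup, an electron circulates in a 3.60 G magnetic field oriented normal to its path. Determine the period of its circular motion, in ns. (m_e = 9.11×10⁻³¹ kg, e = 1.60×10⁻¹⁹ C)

T ≈ 99.4 ns

The cyclotron period is independent of speed: T = 2πm/(qB).
T = 2π(9.11×10^-31) / [(1×1.60×10^-19)(3.60×10^-4)] = 9.94×10^-8 s.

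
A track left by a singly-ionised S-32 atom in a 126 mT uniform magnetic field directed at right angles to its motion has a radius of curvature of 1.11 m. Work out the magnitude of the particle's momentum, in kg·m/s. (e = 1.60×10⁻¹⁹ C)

Since qvB = mv²/r, the momentum p = mv = qBr.
p = (1×1.60×10^-19)(0.126)(1.11) = 2.24×10^-20 kg·m/s.

p ≈ 2.24×10^-20 kg·m/s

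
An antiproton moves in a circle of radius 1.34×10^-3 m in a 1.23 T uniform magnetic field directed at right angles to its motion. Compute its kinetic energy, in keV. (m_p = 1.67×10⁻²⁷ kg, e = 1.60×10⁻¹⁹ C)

v = qBr/m = (1×1.60×10^-19)(1.23)(1.34×10^-3) / (1.67×10^-27) = 1.58×10^5 m/s.
K = ½mv² = 0.5·(1.67×10^-27)·(1.58×10^5)² = 2.08×10^-17 J = 0.130 keV.

K ≈ 0.130 keV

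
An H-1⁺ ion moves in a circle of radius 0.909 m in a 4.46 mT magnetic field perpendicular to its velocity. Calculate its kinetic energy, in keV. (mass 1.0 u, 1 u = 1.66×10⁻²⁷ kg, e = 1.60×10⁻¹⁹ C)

K ≈ 0.792 keV

v = qBr/m = (1×1.60×10^-19)(4.46×10^-3)(0.909) / (1.66×10^-27) = 3.91×10^5 m/s.
K = ½mv² = 0.5·(1.66×10^-27)·(3.91×10^5)² = 1.27×10^-16 J = 0.792 keV.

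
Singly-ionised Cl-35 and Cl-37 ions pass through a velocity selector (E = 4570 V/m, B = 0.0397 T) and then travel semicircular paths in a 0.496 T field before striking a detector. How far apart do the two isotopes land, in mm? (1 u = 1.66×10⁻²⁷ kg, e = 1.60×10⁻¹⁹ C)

Δd ≈ 9.63 mm

Both emerge at v = E/B₁ = 1.15×10^5 m/s.
r = mv/(qB₂), so r₁ = 0.08428 m and r₂ = 0.08909 m, giving Δr = 4.82×10^-3 m.
After a semicircle each ion lands a diameter 2r from the entry slit, so the separation is 2Δr = 9.63×10^-3 m.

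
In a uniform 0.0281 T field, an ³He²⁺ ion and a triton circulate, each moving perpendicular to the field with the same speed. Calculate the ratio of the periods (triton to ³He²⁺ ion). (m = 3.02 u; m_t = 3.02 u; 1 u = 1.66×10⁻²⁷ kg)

ratio ≈ 2.00

T = 2πm/(qB) is independent of speed, so T₂/T₁ = (m₂/q₂)/(m₁/q₁).
T_{triton}/T_{³He²⁺ ion} = (5.01×10^-27/1e) / (5.01×10^-27/2e) = 2.00.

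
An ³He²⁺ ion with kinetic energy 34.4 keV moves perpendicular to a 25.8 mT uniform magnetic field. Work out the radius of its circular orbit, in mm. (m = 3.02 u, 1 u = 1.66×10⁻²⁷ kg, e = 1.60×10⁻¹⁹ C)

r ≈ 900 mm

Convert the energy: K = 34.4 keV = 5.50×10^-15 J.
v = √(2K/m) = √(2·5.50×10^-15/5.01×10^-27) = 1.48×10^6 m/s.
r = mv/(qB) = (5.01×10^-27)(1.48×10^6) / [(2×1.60×10^-19)(0.0258)] = 0.900 m.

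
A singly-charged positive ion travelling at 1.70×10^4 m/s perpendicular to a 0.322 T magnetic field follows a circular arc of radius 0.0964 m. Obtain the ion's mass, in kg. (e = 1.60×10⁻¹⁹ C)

m ≈ 2.92×10^-25 kg

qvB = mv²/r ⇒ m = qBr/v.
m = (1×1.60×10^-19)(0.322)(0.0964) / (1.70×10^4) = 2.92×10^-25 kg.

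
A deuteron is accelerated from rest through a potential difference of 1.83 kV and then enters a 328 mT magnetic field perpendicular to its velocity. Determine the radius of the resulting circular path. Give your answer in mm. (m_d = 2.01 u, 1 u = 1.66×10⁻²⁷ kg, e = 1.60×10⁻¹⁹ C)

The kinetic energy gained is K = qV = (1×1.60×10^-19)(1830) = 2.93×10^-16 J.
v = √(2K/m) = 4.19×10^5 m/s.
r = mv/(qB) = (3.34×10^-27)(4.19×10^5) / [(1×1.60×10^-19)(0.328)] = 0.0266 m.

r ≈ 26.6 mm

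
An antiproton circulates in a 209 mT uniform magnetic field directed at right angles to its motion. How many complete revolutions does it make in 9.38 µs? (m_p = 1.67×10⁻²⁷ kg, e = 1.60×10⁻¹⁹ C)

N = 29

T = 2πm/(qB) = 2π(1.67×10^-27) / [(1×1.60×10^-19)(0.209)] = 3.1378×10^-7 s.
N = t/T = 9.38×10^-6 / 3.1378×10^-7 ≈ 29.89, so 29 complete revolutions.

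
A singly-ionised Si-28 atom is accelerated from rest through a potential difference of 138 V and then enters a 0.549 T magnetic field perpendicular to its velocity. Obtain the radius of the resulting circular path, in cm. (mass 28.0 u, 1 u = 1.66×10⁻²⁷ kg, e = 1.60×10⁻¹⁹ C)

The kinetic energy gained is K = qV = (1×1.60×10^-19)(138) = 2.21×10^-17 J.
v = √(2K/m) = 3.08×10^4 m/s.
r = mv/(qB) = (4.65×10^-26)(3.08×10^4) / [(1×1.60×10^-19)(0.549)] = 0.0163 m.

r ≈ 1.63 cm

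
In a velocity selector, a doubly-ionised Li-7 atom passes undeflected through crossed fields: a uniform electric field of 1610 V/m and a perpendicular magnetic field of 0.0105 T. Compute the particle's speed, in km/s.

For zero net force, qE = qvB, so v = E/B.
v = (1610) / (0.0105) = 1.53×10^5 m/s.

v ≈ 153 km/s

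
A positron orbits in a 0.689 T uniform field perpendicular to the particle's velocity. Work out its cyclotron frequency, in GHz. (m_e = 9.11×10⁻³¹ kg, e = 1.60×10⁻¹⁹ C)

f = qB/(2πm) = (1×1.60×10^-19)(0.689) / [2π(9.11×10^-31)] = 1.93×10^10 Hz.

f ≈ 19.3 GHz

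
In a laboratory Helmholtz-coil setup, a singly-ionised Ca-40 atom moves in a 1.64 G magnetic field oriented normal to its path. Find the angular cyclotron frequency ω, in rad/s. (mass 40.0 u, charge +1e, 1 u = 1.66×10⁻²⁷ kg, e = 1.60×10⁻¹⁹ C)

ω ≈ 395 rad/s

ω = qB/m = (1×1.60×10^-19)(1.64×10^-4) / (6.64×10^-26) = 395 rad/s.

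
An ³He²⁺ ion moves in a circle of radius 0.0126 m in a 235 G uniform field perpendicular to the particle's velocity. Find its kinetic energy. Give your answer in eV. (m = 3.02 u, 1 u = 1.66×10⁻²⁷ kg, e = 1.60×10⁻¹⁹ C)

K ≈ 5.60 eV

v = qBr/m = (2×1.60×10^-19)(0.0235)(0.0126) / (5.01×10^-27) = 1.89×10^4 m/s.
K = ½mv² = 0.5·(5.01×10^-27)·(1.89×10^4)² = 8.95×10^-19 J = 5.60 eV.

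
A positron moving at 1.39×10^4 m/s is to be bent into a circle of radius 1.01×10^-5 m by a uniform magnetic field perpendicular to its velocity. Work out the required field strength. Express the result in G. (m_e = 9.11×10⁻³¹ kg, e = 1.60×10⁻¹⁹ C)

qvB = mv²/r gives B = mv/(qr).
B = (9.11×10^-31)(1.39×10^4) / [(1×1.60×10^-19)(1.01×10^-5)] = 7.84×10^-3 T.

B ≈ 78.4 G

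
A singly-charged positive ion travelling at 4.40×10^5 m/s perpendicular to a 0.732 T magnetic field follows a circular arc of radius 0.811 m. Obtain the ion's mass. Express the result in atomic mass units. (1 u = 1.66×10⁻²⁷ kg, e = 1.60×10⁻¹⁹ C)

qvB = mv²/r ⇒ m = qBr/v.
m = (1×1.60×10^-19)(0.732)(0.811) / (4.40×10^5) = 2.16×10^-25 kg = 130 u.

m ≈ 130 u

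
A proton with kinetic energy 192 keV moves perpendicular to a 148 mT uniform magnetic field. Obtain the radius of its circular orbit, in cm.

Convert the energy: K = 192 keV = 3.07×10^-14 J.
v = √(2K/m) = √(2·3.07×10^-14/1.67×10^-27) = 6.07×10^6 m/s.
r = mv/(qB) = (1.67×10^-27)(6.07×10^6) / [(1×1.60×10^-19)(0.148)] = 0.428 m.

r ≈ 42.8 cm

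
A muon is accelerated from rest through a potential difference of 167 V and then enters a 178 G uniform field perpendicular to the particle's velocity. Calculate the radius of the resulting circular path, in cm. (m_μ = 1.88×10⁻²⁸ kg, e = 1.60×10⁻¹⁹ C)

The kinetic energy gained is K = qV = (1×1.60×10^-19)(167) = 2.67×10^-17 J.
v = √(2K/m) = 5.33×10^5 m/s.
r = mv/(qB) = (1.88×10^-28)(5.33×10^5) / [(1×1.60×10^-19)(0.0178)] = 0.0352 m.

r ≈ 3.52 cm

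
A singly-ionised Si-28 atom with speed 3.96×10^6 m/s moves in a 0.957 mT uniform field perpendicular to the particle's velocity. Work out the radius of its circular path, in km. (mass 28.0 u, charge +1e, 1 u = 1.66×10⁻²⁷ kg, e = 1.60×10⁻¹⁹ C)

The magnetic force provides the centripetal force: qvB = mv²/r, so r = mv/(qB).
r = (4.65×10^-26 kg)(3.96×10^6 m/s) / [(1×1.60×10^-19 C)(9.57×10^-4 T)] = 1200 m.

r ≈ 1.20 km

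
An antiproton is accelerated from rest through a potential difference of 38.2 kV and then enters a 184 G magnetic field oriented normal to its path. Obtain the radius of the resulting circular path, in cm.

The kinetic energy gained is K = qV = (1×1.60×10^-19)(3.82×10^4) = 6.11×10^-15 J.
v = √(2K/m) = 2.71×10^6 m/s.
r = mv/(qB) = (1.67×10^-27)(2.71×10^6) / [(1×1.60×10^-19)(0.0184)] = 1.53 m.

r ≈ 153 cm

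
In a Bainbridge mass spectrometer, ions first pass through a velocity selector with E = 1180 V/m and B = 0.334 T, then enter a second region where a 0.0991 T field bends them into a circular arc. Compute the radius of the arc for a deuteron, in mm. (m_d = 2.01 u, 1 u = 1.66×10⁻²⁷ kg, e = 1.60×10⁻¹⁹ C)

The selector passes v = E/B = 1180/0.334 = 3530 m/s.
In the deflection region, r = mv/(qB₂) = (3.34×10^-27)(3530) / [(1×1.60×10^-19)(0.0991)] = 7.43×10^-4 m.

r ≈ 0.743 mm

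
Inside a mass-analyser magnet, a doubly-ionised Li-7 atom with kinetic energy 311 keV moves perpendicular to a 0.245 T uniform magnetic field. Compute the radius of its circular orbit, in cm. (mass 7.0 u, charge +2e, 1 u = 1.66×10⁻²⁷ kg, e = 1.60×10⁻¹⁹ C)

r ≈ 43.4 cm

Convert the energy: K = 311 keV = 4.98×10^-14 J.
v = √(2K/m) = √(2·4.98×10^-14/1.16×10^-26) = 2.93×10^6 m/s.
r = mv/(qB) = (1.16×10^-26)(2.93×10^6) / [(2×1.60×10^-19)(0.245)] = 0.434 m.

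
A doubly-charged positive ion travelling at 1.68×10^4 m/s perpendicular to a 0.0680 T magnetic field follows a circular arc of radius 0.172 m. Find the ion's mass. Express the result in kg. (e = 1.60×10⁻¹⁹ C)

qvB = mv²/r ⇒ m = qBr/v.
m = (2×1.60×10^-19)(0.0680)(0.172) / (1.68×10^4) = 2.23×10^-25 kg.

m ≈ 2.23×10^-25 kg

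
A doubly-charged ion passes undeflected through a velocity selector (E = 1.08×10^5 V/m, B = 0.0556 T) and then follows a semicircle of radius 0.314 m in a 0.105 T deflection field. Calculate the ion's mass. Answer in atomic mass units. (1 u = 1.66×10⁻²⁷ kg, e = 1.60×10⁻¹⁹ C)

m ≈ 3.27 u

v = E/B₁ = 1.94×10^6 m/s.
From r = mv/(qB₂), m = qB₂r/v = (2×1.60×10^-19)(0.105)(0.314) / (1.94×10^6) = 5.43×10^-27 kg.
In atomic mass units: m = 5.43×10^-27 / 1.66×10^-27 = 3.27 u.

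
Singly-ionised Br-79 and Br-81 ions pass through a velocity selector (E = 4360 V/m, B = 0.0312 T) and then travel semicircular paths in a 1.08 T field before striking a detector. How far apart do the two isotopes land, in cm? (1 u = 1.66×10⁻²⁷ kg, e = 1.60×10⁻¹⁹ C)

Δd ≈ 0.537 cm

Both emerge at v = E/B₁ = 1.40×10^5 m/s.
r = mv/(qB₂), so r₁ = 0.10605 m and r₂ = 0.10874 m, giving Δr = 2.68×10^-3 m.
After a semicircle each ion lands a diameter 2r from the entry slit, so the separation is 2Δr = 5.37×10^-3 m.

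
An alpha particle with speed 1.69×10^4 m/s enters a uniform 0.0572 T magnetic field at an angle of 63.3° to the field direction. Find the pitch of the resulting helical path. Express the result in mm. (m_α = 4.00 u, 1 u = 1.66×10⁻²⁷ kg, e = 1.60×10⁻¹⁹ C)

pitch ≈ 17.3 mm

The velocity component along B is v∥ = v cos63.3° = 7590 m/s.
The cyclotron period T = 2πm/(qB) = 2.28×10^-6 s is set by m, q, B alone.
Pitch = v∥·T = (7590)(2.28×10^-6) = 0.0173 m.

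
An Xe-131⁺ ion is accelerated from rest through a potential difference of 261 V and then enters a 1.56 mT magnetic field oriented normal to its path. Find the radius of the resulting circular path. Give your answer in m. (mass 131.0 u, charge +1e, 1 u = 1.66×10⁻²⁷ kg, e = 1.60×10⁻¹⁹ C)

r ≈ 17.1 m

The kinetic energy gained is K = qV = (1×1.60×10^-19)(261) = 4.18×10^-17 J.
v = √(2K/m) = 1.96×10^4 m/s.
r = mv/(qB) = (2.17×10^-25)(1.96×10^4) / [(1×1.60×10^-19)(1.56×10^-3)] = 17.1 m.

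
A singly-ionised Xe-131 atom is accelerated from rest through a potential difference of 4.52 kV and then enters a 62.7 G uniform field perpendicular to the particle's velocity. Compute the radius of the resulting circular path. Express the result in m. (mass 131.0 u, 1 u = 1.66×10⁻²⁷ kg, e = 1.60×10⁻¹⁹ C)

r ≈ 17.7 m

The kinetic energy gained is K = qV = (1×1.60×10^-19)(4520) = 7.23×10^-16 J.
v = √(2K/m) = 8.16×10^4 m/s.
r = mv/(qB) = (2.17×10^-25)(8.16×10^4) / [(1×1.60×10^-19)(6.27×10^-3)] = 17.7 m.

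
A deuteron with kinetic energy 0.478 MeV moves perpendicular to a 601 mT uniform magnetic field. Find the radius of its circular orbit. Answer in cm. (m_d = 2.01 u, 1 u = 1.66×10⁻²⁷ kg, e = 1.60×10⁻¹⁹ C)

Convert the energy: K = 0.478 MeV = 7.65×10^-14 J.
v = √(2K/m) = √(2·7.65×10^-14/3.34×10^-27) = 6.77×10^6 m/s.
r = mv/(qB) = (3.34×10^-27)(6.77×10^6) / [(1×1.60×10^-19)(0.601)] = 0.235 m.

r ≈ 23.5 cm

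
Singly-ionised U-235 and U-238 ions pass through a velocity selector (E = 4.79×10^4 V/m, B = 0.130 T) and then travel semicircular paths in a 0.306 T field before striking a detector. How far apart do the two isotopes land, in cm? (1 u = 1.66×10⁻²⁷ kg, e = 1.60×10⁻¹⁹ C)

Both emerge at v = E/B₁ = 3.68×10^5 m/s.
r = mv/(qB₂), so r₁ = 2.9358 m and r₂ = 2.9733 m, giving Δr = 0.0375 m.
After a semicircle each ion lands a diameter 2r from the entry slit, so the separation is 2Δr = 0.0750 m.

Δd ≈ 7.50 cm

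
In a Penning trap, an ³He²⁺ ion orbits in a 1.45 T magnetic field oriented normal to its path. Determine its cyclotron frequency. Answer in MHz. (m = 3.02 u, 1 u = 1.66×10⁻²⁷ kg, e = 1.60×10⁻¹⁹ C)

f = qB/(2πm) = (2×1.60×10^-19)(1.45) / [2π(5.01×10^-27)] = 1.47×10^7 Hz.

f ≈ 14.7 MHz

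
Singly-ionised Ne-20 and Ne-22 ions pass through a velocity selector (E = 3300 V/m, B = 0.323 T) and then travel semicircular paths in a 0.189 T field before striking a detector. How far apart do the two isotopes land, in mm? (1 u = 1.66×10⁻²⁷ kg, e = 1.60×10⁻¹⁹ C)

Both emerge at v = E/B₁ = 1.02×10^4 m/s.
r = mv/(qB₂), so r₁ = 0.01122 m and r₂ = 0.01234 m, giving Δr = 1.12×10^-3 m.
After a semicircle each ion lands a diameter 2r from the entry slit, so the separation is 2Δr = 2.24×10^-3 m.

Δd ≈ 2.24 mm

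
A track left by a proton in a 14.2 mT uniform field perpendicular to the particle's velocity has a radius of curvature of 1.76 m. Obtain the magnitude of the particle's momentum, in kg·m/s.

Since qvB = mv²/r, the momentum p = mv = qBr.
p = (1×1.60×10^-19)(0.0142)(1.76) = 4.00×10^-21 kg·m/s.

p ≈ 4.00×10^-21 kg·m/s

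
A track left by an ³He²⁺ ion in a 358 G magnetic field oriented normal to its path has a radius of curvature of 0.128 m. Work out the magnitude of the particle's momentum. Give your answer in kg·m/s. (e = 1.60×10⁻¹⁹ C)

p ≈ 1.47×10^-21 kg·m/s

Since qvB = mv²/r, the momentum p = mv = qBr.
p = (2×1.60×10^-19)(0.0358)(0.128) = 1.47×10^-21 kg·m/s.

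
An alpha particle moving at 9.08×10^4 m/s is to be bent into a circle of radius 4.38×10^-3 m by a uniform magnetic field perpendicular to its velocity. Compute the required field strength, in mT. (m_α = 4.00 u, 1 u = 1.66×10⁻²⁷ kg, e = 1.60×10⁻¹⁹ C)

B ≈ 430 mT

qvB = mv²/r gives B = mv/(qr).
B = (6.64×10^-27)(9.08×10^4) / [(2×1.60×10^-19)(4.38×10^-3)] = 0.430 T.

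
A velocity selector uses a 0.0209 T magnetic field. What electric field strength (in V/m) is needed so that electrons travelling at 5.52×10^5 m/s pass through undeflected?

qE = qvB ⇒ E = vB = (5.52×10^5)(0.0209) = 1.15×10^4 V/m.

E ≈ 1.15×10^4 V/m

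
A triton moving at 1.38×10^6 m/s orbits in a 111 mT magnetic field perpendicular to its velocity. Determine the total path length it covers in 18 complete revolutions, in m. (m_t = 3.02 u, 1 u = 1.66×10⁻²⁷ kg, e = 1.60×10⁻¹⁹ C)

L ≈ 44.1 m

r = mv/(qB) = 0.390 m, so one revolution covers 2πr = 2.45 m.
In 18 revolutions: L = 18·2πr = 44.1 m.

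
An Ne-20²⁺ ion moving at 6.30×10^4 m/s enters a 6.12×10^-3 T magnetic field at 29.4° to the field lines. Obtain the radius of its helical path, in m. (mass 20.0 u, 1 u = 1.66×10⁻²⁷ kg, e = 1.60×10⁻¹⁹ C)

Only the perpendicular component v⊥ = v sin29.4° = 3.09×10^4 m/s is bent by the field.
r = m v⊥ /(qB) = (3.32×10^-26)(3.09×10^4) / [(2×1.60×10^-19)(6.12×10^-3)] = 0.524 m.

r ≈ 0.524 m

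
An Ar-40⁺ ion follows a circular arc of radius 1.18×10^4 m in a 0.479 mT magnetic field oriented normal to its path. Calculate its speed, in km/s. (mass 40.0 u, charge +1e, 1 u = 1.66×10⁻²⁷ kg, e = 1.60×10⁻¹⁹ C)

v ≈ 13600 km/s

From qvB = mv²/r, v = qBr/m.
v = (1×1.60×10^-19)(4.79×10^-4)(1.18×10^4) / (6.64×10^-26) = 1.36×10^7 m/s.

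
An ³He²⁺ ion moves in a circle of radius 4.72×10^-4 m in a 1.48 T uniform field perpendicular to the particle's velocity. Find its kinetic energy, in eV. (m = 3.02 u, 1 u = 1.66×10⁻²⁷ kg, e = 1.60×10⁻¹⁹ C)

K ≈ 31.1 eV

v = qBr/m = (2×1.60×10^-19)(1.48)(4.72×10^-4) / (5.01×10^-27) = 4.46×10^4 m/s.
K = ½mv² = 0.5·(5.01×10^-27)·(4.46×10^4)² = 4.98×10^-18 J = 31.1 eV.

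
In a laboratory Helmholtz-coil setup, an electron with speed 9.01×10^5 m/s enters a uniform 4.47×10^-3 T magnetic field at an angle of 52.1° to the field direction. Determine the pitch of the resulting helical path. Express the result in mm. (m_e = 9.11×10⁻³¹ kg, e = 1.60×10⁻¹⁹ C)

pitch ≈ 4.43 mm

The velocity component along B is v∥ = v cos52.1° = 5.53×10^5 m/s.
The cyclotron period T = 2πm/(qB) = 8.00×10^-9 s is set by m, q, B alone.
Pitch = v∥·T = (5.53×10^5)(8.00×10^-9) = 4.43×10^-3 m.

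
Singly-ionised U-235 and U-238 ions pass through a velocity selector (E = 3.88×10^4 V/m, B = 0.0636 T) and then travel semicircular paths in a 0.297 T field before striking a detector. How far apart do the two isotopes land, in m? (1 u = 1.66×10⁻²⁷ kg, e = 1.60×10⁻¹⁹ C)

Both emerge at v = E/B₁ = 6.10×10^5 m/s.
r = mv/(qB₂), so r₁ = 5.0081 m and r₂ = 5.0720 m, giving Δr = 0.0639 m.
After a semicircle each ion lands a diameter 2r from the entry slit, so the separation is 2Δr = 0.128 m.

Δd ≈ 0.128 m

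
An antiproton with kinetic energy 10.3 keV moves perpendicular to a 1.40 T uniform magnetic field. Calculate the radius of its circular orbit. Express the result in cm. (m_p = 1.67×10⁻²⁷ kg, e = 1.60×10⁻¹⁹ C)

r ≈ 1.05 cm

Convert the energy: K = 10.3 keV = 1.65×10^-15 J.
v = √(2K/m) = √(2·1.65×10^-15/1.67×10^-27) = 1.40×10^6 m/s.
r = mv/(qB) = (1.67×10^-27)(1.40×10^6) / [(1×1.60×10^-19)(1.40)] = 0.0105 m.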